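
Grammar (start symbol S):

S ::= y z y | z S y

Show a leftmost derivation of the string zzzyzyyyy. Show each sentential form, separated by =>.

S => zSy => zzSyy => zzzSyyy => zzzyzyyyy

S => zSy   [S ::= z S y]
zSy => zzSyy   [S ::= z S y]
zzSyy => zzzSyyy   [S ::= z S y]
zzzSyyy => zzzyzyyyy   [S ::= y z y]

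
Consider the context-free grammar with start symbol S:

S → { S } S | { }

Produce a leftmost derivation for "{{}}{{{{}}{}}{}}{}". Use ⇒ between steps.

S ⇒ {S}S   [S → { S } S]
{S}S ⇒ {{}}S   [S → { }]
{{}}S ⇒ {{}}{S}S   [S → { S } S]
{{}}{S}S ⇒ {{}}{{S}S}S   [S → { S } S]
{{}}{{S}S}S ⇒ {{}}{{{S}S}S}S   [S → { S } S]
{{}}{{{S}S}S}S ⇒ {{}}{{{{}}S}S}S   [S → { }]
{{}}{{{{}}S}S}S ⇒ {{}}{{{{}}{}}S}S   [S → { }]
{{}}{{{{}}{}}S}S ⇒ {{}}{{{{}}{}}{}}S   [S → { }]
{{}}{{{{}}{}}{}}S ⇒ {{}}{{{{}}{}}{}}{}   [S → { }]

S ⇒ {S}S ⇒ {{}}S ⇒ {{}}{S}S ⇒ {{}}{{S}S}S ⇒ {{}}{{{S}S}S}S ⇒ {{}}{{{{}}S}S}S ⇒ {{}}{{{{}}{}}S}S ⇒ {{}}{{{{}}{}}{}}S ⇒ {{}}{{{{}}{}}{}}{}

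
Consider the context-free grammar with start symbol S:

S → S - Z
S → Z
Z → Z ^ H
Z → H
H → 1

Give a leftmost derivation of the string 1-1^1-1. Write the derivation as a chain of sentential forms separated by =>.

S => S-Z => S-Z-Z => Z-Z-Z => H-Z-Z => 1-Z-Z => 1-Z^H-Z => 1-H^H-Z => 1-1^H-Z => 1-1^1-Z => 1-1^1-H => 1-1^1-1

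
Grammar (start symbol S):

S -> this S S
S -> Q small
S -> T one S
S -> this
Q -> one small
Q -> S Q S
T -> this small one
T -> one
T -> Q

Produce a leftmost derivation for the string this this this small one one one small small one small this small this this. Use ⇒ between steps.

S ⇒ this S S   [S -> this S S]
this S S ⇒ this this S S S   [S -> this S S]
this this S S S ⇒ this this Q small S S   [S -> Q small]
this this Q small S S ⇒ this this S Q S small S S   [Q -> S Q S]
this this S Q S small S S ⇒ this this T one S Q S small S S   [S -> T one S]
this this T one S Q S small S S ⇒ this this this small one one S Q S small S S   [T -> this small one]
this this this small one one S Q S small S S ⇒ this this this small one one Q small Q S small S S   [S -> Q small]
this this this small one one Q small Q S small S S ⇒ this this this small one one one small small Q S small S S   [Q -> one small]
this this this small one one one small small Q S small S S ⇒ this this this small one one one small small one small S small S S   [Q -> one small]
this this this small one one one small small one small S small S S ⇒ this this this small one one one small small one small this small S S   [S -> this]
this this this small one one one small small one small this small S S ⇒ this this this small one one one small small one small this small this S   [S -> this]
this this this small one one one small small one small this small this S ⇒ this this this small one one one small small one small this small this this   [S -> this]

S ⇒ this S S ⇒ this this S S S ⇒ this this Q small S S ⇒ this this S Q S small S S ⇒ this this T one S Q S small S S ⇒ this this this small one one S Q S small S S ⇒ this this this small one one Q small Q S small S S ⇒ this this this small one one one small small Q S small S S ⇒ this this this small one one one small small one small S small S S ⇒ this this this small one one one small small one small this small S S ⇒ this this this small one one one small small one small this small this S ⇒ this this this small one one one small small one small this small this this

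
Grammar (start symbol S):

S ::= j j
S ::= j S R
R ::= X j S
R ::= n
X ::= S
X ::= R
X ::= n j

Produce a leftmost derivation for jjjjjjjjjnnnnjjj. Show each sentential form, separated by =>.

S => jSR   [S ::= j S R]
jSR => jjjR   [S ::= j j]
jjjR => jjjXjS   [R ::= X j S]
jjjXjS => jjjSjS   [X ::= S]
jjjSjS => jjjjSRjS   [S ::= j S R]
jjjjSRjS => jjjjjSRRjS   [S ::= j S R]
jjjjjSRRjS => jjjjjjSRRRjS   [S ::= j S R]
jjjjjjSRRRjS => jjjjjjjSRRRRjS   [S ::= j S R]
jjjjjjjSRRRRjS => jjjjjjjjjRRRRjS   [S ::= j j]
jjjjjjjjjRRRRjS => jjjjjjjjjnRRRjS   [R ::= n]
jjjjjjjjjnRRRjS => jjjjjjjjjnnRRjS   [R ::= n]
jjjjjjjjjnnRRjS => jjjjjjjjjnnnRjS   [R ::= n]
jjjjjjjjjnnnRjS => jjjjjjjjjnnnnjS   [R ::= n]
jjjjjjjjjnnnnjS => jjjjjjjjjnnnnjjj   [S ::= j j]

S=>jSR=>jjjR=>jjjXjS=>jjjSjS=>jjjjSRjS=>jjjjjSRRjS=>jjjjjjSRRRjS=>jjjjjjjSRRRRjS=>jjjjjjjjjRRRRjS=>jjjjjjjjjnRRRjS=>jjjjjjjjjnnRRjS=>jjjjjjjjjnnnRjS=>jjjjjjjjjnnnnjS=>jjjjjjjjjnnnnjjj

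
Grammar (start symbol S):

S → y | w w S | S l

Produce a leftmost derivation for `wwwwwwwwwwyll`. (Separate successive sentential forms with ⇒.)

S ⇒ wwS ⇒ wwwwS ⇒ wwwwwwS ⇒ wwwwwwwwS ⇒ wwwwwwwwSl ⇒ wwwwwwwwwwSl ⇒ wwwwwwwwwwSll ⇒ wwwwwwwwwwyll

S ⇒ wwS   [S → w w S]
wwS ⇒ wwwwS   [S → w w S]
wwwwS ⇒ wwwwwwS   [S → w w S]
wwwwwwS ⇒ wwwwwwwwS   [S → w w S]
wwwwwwwwS ⇒ wwwwwwwwSl   [S → S l]
wwwwwwwwSl ⇒ wwwwwwwwwwSl   [S → w w S]
wwwwwwwwwwSl ⇒ wwwwwwwwwwSll   [S → S l]
wwwwwwwwwwSll ⇒ wwwwwwwwwwyll   [S → y]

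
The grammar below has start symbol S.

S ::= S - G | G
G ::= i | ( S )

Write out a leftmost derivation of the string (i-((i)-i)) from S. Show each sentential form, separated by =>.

S => G => (S) => (S-G) => (G-G) => (i-G) => (i-(S)) => (i-(S-G)) => (i-(G-G)) => (i-((S)-G)) => (i-((G)-G)) => (i-((i)-G)) => (i-((i)-i))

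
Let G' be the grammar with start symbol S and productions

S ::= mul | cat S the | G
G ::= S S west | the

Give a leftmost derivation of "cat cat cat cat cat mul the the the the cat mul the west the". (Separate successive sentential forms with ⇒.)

S ⇒ cat S the   [S ::= cat S the]
cat S the ⇒ cat G the   [S ::= G]
cat G the ⇒ cat S S west the   [G ::= S S west]
cat S S west the ⇒ cat cat S the S west the   [S ::= cat S the]
cat cat S the S west the ⇒ cat cat cat S the the S west the   [S ::= cat S the]
cat cat cat S the the S west the ⇒ cat cat cat cat S the the the S west the   [S ::= cat S the]
cat cat cat cat S the the the S west the ⇒ cat cat cat cat cat S the the the the S west the   [S ::= cat S the]
cat cat cat cat cat S the the the the S west the ⇒ cat cat cat cat cat mul the the the the S west the   [S ::= mul]
cat cat cat cat cat mul the the the the S west the ⇒ cat cat cat cat cat mul the the the the cat S the west the   [S ::= cat S the]
cat cat cat cat cat mul the the the the cat S the west the ⇒ cat cat cat cat cat mul the the the the cat mul the west the   [S ::= mul]

S ⇒ cat S the ⇒ cat G the ⇒ cat S S west the ⇒ cat cat S the S west the ⇒ cat cat cat S the the S west the ⇒ cat cat cat cat S the the the S west the ⇒ cat cat cat cat cat S the the the the S west the ⇒ cat cat cat cat cat mul the the the the S west the ⇒ cat cat cat cat cat mul the the the the cat S the west the ⇒ cat cat cat cat cat mul the the the the cat mul the west the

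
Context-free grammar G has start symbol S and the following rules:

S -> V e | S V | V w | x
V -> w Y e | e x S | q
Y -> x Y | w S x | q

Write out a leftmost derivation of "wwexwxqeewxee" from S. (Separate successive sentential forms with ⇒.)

S⇒Ve⇒wYee⇒wwSxee⇒wwVwxee⇒wwexSwxee⇒wwexVewxee⇒wwexwYeewxee⇒wwexwxYeewxee⇒wwexwxqeewxee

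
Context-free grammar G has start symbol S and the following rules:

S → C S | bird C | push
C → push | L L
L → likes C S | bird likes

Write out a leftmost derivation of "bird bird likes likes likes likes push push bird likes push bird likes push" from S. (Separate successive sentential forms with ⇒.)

S ⇒ bird C ⇒ bird L L ⇒ bird bird likes L ⇒ bird bird likes likes C S ⇒ bird bird likes likes L L S ⇒ bird bird likes likes likes C S L S ⇒ bird bird likes likes likes L L S L S ⇒ bird bird likes likes likes likes C S L S L S ⇒ bird bird likes likes likes likes push S L S L S ⇒ bird bird likes likes likes likes push push L S L S ⇒ bird bird likes likes likes likes push push bird likes S L S ⇒ bird bird likes likes likes likes push push bird likes push L S ⇒ bird bird likes likes likes likes push push bird likes push bird likes S ⇒ bird bird likes likes likes likes push push bird likes push bird likes push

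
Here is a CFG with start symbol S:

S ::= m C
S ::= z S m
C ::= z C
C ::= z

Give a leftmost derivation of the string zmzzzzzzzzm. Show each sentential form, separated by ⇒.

S ⇒ zSm   [S ::= z S m]
zSm ⇒ zmCm   [S ::= m C]
zmCm ⇒ zmzCm   [C ::= z C]
zmzCm ⇒ zmzzCm   [C ::= z C]
zmzzCm ⇒ zmzzzCm   [C ::= z C]
zmzzzCm ⇒ zmzzzzCm   [C ::= z C]
zmzzzzCm ⇒ zmzzzzzCm   [C ::= z C]
zmzzzzzCm ⇒ zmzzzzzzCm   [C ::= z C]
zmzzzzzzCm ⇒ zmzzzzzzzCm   [C ::= z C]
zmzzzzzzzCm ⇒ zmzzzzzzzzm   [C ::= z]

S ⇒ zSm ⇒ zmCm ⇒ zmzCm ⇒ zmzzCm ⇒ zmzzzCm ⇒ zmzzzzCm ⇒ zmzzzzzCm ⇒ zmzzzzzzCm ⇒ zmzzzzzzzCm ⇒ zmzzzzzzzzm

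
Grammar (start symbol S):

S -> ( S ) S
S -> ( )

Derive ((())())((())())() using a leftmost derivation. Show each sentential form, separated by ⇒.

S ⇒ (S)S ⇒ ((S)S)S ⇒ ((())S)S ⇒ ((())())S ⇒ ((())())(S)S ⇒ ((())())((S)S)S ⇒ ((())())((())S)S ⇒ ((())())((())())S ⇒ ((())())((())())()

S ⇒ (S)S   [S -> ( S ) S]
(S)S ⇒ ((S)S)S   [S -> ( S ) S]
((S)S)S ⇒ ((())S)S   [S -> ( )]
((())S)S ⇒ ((())())S   [S -> ( )]
((())())S ⇒ ((())())(S)S   [S -> ( S ) S]
((())())(S)S ⇒ ((())())((S)S)S   [S -> ( S ) S]
((())())((S)S)S ⇒ ((())())((())S)S   [S -> ( )]
((())())((())S)S ⇒ ((())())((())())S   [S -> ( )]
((())())((())())S ⇒ ((())())((())())()   [S -> ( )]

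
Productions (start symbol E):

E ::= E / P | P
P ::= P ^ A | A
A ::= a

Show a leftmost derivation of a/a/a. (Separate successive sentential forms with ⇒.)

E ⇒ E/P ⇒ E/P/P ⇒ P/P/P ⇒ A/P/P ⇒ a/P/P ⇒ a/A/P ⇒ a/a/P ⇒ a/a/A ⇒ a/a/a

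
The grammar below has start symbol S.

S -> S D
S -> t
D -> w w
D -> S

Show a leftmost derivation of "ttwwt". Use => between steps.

S => SD => tD => tS => tSD => tSDD => ttDD => ttwwD => ttwwS => ttwwt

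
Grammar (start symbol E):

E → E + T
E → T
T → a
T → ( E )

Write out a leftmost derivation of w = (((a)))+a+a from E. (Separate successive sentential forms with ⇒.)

E ⇒ E+T ⇒ E+T+T ⇒ T+T+T ⇒ (E)+T+T ⇒ (T)+T+T ⇒ ((E))+T+T ⇒ ((T))+T+T ⇒ (((E)))+T+T ⇒ (((T)))+T+T ⇒ (((a)))+T+T ⇒ (((a)))+a+T ⇒ (((a)))+a+a

E ⇒ E+T   [E → E + T]
E+T ⇒ E+T+T   [E → E + T]
E+T+T ⇒ T+T+T   [E → T]
T+T+T ⇒ (E)+T+T   [T → ( E )]
(E)+T+T ⇒ (T)+T+T   [E → T]
(T)+T+T ⇒ ((E))+T+T   [T → ( E )]
((E))+T+T ⇒ ((T))+T+T   [E → T]
((T))+T+T ⇒ (((E)))+T+T   [T → ( E )]
(((E)))+T+T ⇒ (((T)))+T+T   [E → T]
(((T)))+T+T ⇒ (((a)))+T+T   [T → a]
(((a)))+T+T ⇒ (((a)))+a+T   [T → a]
(((a)))+a+T ⇒ (((a)))+a+a   [T → a]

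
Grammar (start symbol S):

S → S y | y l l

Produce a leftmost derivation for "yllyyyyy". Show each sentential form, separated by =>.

S=>Sy=>Syy=>Syyy=>Syyyy=>Syyyyy=>yllyyyyy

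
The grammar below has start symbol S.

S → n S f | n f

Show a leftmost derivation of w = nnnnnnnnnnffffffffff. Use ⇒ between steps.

S ⇒ nSf ⇒ nnSff ⇒ nnnSfff ⇒ nnnnSffff ⇒ nnnnnSfffff ⇒ nnnnnnSffffff ⇒ nnnnnnnSfffffff ⇒ nnnnnnnnSffffffff ⇒ nnnnnnnnnSfffffffff ⇒ nnnnnnnnnnffffffffff

S ⇒ nSf   [S → n S f]
nSf ⇒ nnSff   [S → n S f]
nnSff ⇒ nnnSfff   [S → n S f]
nnnSfff ⇒ nnnnSffff   [S → n S f]
nnnnSffff ⇒ nnnnnSfffff   [S → n S f]
nnnnnSfffff ⇒ nnnnnnSffffff   [S → n S f]
nnnnnnSffffff ⇒ nnnnnnnSfffffff   [S → n S f]
nnnnnnnSfffffff ⇒ nnnnnnnnSffffffff   [S → n S f]
nnnnnnnnSffffffff ⇒ nnnnnnnnnSfffffffff   [S → n S f]
nnnnnnnnnSfffffffff ⇒ nnnnnnnnnnffffffffff   [S → n f]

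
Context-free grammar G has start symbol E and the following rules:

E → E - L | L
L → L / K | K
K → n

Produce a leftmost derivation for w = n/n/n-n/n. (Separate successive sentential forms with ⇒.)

E ⇒ E-L ⇒ L-L ⇒ L/K-L ⇒ L/K/K-L ⇒ K/K/K-L ⇒ n/K/K-L ⇒ n/n/K-L ⇒ n/n/n-L ⇒ n/n/n-L/K ⇒ n/n/n-K/K ⇒ n/n/n-n/K ⇒ n/n/n-n/n

E ⇒ E-L   [E → E - L]
E-L ⇒ L-L   [E → L]
L-L ⇒ L/K-L   [L → L / K]
L/K-L ⇒ L/K/K-L   [L → L / K]
L/K/K-L ⇒ K/K/K-L   [L → K]
K/K/K-L ⇒ n/K/K-L   [K → n]
n/K/K-L ⇒ n/n/K-L   [K → n]
n/n/K-L ⇒ n/n/n-L   [K → n]
n/n/n-L ⇒ n/n/n-L/K   [L → L / K]
n/n/n-L/K ⇒ n/n/n-K/K   [L → K]
n/n/n-K/K ⇒ n/n/n-n/K   [K → n]
n/n/n-n/K ⇒ n/n/n-n/n   [K → n]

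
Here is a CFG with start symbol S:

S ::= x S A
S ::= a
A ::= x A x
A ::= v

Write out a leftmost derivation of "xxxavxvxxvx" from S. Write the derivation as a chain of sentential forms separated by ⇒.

S⇒xSA⇒xxSAA⇒xxxSAAA⇒xxxaAAA⇒xxxavAA⇒xxxavxAxA⇒xxxavxvxA⇒xxxavxvxxAx⇒xxxavxvxxvx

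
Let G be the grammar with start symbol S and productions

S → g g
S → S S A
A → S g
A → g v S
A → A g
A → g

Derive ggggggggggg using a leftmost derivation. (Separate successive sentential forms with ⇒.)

S⇒SSA⇒SSASA⇒SSASASA⇒ggSASASA⇒ggggASASA⇒gggggSASA⇒gggggggASA⇒ggggggggSA⇒ggggggggggA⇒ggggggggggg

S ⇒ SSA   [S → S S A]
SSA ⇒ SSASA   [S → S S A]
SSASA ⇒ SSASASA   [S → S S A]
SSASASA ⇒ ggSASASA   [S → g g]
ggSASASA ⇒ ggggASASA   [S → g g]
ggggASASA ⇒ gggggSASA   [A → g]
gggggSASA ⇒ gggggggASA   [S → g g]
gggggggASA ⇒ ggggggggSA   [A → g]
ggggggggSA ⇒ ggggggggggA   [S → g g]
ggggggggggA ⇒ ggggggggggg   [A → g]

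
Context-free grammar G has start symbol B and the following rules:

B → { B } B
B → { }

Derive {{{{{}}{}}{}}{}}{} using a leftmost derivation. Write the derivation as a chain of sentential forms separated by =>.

B => {B}B => {{B}B}B => {{{B}B}B}B => {{{{B}B}B}B}B => {{{{{}}B}B}B}B => {{{{{}}{}}B}B}B => {{{{{}}{}}{}}B}B => {{{{{}}{}}{}}{}}B => {{{{{}}{}}{}}{}}{}

B => {B}B   [B → { B } B]
{B}B => {{B}B}B   [B → { B } B]
{{B}B}B => {{{B}B}B}B   [B → { B } B]
{{{B}B}B}B => {{{{B}B}B}B}B   [B → { B } B]
{{{{B}B}B}B}B => {{{{{}}B}B}B}B   [B → { }]
{{{{{}}B}B}B}B => {{{{{}}{}}B}B}B   [B → { }]
{{{{{}}{}}B}B}B => {{{{{}}{}}{}}B}B   [B → { }]
{{{{{}}{}}{}}B}B => {{{{{}}{}}{}}{}}B   [B → { }]
{{{{{}}{}}{}}{}}B => {{{{{}}{}}{}}{}}{}   [B → { }]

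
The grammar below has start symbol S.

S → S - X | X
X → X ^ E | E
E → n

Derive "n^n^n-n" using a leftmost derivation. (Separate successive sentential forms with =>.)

S => S-X => X-X => X^E-X => X^E^E-X => E^E^E-X => n^E^E-X => n^n^E-X => n^n^n-X => n^n^n-E => n^n^n-n

S => S-X   [S → S - X]
S-X => X-X   [S → X]
X-X => X^E-X   [X → X ^ E]
X^E-X => X^E^E-X   [X → X ^ E]
X^E^E-X => E^E^E-X   [X → E]
E^E^E-X => n^E^E-X   [E → n]
n^E^E-X => n^n^E-X   [E → n]
n^n^E-X => n^n^n-X   [E → n]
n^n^n-X => n^n^n-E   [X → E]
n^n^n-E => n^n^n-n   [E → n]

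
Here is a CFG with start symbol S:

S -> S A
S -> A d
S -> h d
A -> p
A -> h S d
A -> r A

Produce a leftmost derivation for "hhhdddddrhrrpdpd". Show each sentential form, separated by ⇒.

S ⇒ SA ⇒ AdA ⇒ hSddA ⇒ hAdddA ⇒ hhSddddA ⇒ hhhdddddA ⇒ hhhdddddrA ⇒ hhhdddddrhSd ⇒ hhhdddddrhSAd ⇒ hhhdddddrhAdAd ⇒ hhhdddddrhrAdAd ⇒ hhhdddddrhrrAdAd ⇒ hhhdddddrhrrpdAd ⇒ hhhdddddrhrrpdpd

S ⇒ SA   [S -> S A]
SA ⇒ AdA   [S -> A d]
AdA ⇒ hSddA   [A -> h S d]
hSddA ⇒ hAdddA   [S -> A d]
hAdddA ⇒ hhSddddA   [A -> h S d]
hhSddddA ⇒ hhhdddddA   [S -> h d]
hhhdddddA ⇒ hhhdddddrA   [A -> r A]
hhhdddddrA ⇒ hhhdddddrhSd   [A -> h S d]
hhhdddddrhSd ⇒ hhhdddddrhSAd   [S -> S A]
hhhdddddrhSAd ⇒ hhhdddddrhAdAd   [S -> A d]
hhhdddddrhAdAd ⇒ hhhdddddrhrAdAd   [A -> r A]
hhhdddddrhrAdAd ⇒ hhhdddddrhrrAdAd   [A -> r A]
hhhdddddrhrrAdAd ⇒ hhhdddddrhrrpdAd   [A -> p]
hhhdddddrhrrpdAd ⇒ hhhdddddrhrrpdpd   [A -> p]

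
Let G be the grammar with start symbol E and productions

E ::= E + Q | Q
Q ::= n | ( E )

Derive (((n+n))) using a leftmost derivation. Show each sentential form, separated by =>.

E=>Q=>(E)=>(Q)=>((E))=>((Q))=>(((E)))=>(((E+Q)))=>(((Q+Q)))=>(((n+Q)))=>(((n+n)))

E => Q   [E ::= Q]
Q => (E)   [Q ::= ( E )]
(E) => (Q)   [E ::= Q]
(Q) => ((E))   [Q ::= ( E )]
((E)) => ((Q))   [E ::= Q]
((Q)) => (((E)))   [Q ::= ( E )]
(((E))) => (((E+Q)))   [E ::= E + Q]
(((E+Q))) => (((Q+Q)))   [E ::= Q]
(((Q+Q))) => (((n+Q)))   [Q ::= n]
(((n+Q))) => (((n+n)))   [Q ::= n]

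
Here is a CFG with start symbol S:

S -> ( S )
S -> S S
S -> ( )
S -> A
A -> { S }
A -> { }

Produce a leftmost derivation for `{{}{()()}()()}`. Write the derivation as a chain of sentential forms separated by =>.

S=>A=>{S}=>{SS}=>{SSS}=>{ASS}=>{{}SS}=>{{}SSS}=>{{}ASS}=>{{}{S}SS}=>{{}{SS}SS}=>{{}{()S}SS}=>{{}{()()}SS}=>{{}{()()}()S}=>{{}{()()}()()}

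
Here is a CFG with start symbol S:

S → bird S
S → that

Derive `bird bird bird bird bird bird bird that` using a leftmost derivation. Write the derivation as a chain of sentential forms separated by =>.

S => bird S   [S → bird S]
bird S => bird bird S   [S → bird S]
bird bird S => bird bird bird S   [S → bird S]
bird bird bird S => bird bird bird bird S   [S → bird S]
bird bird bird bird S => bird bird bird bird bird S   [S → bird S]
bird bird bird bird bird S => bird bird bird bird bird bird S   [S → bird S]
bird bird bird bird bird bird S => bird bird bird bird bird bird bird S   [S → bird S]
bird bird bird bird bird bird bird S => bird bird bird bird bird bird bird that   [S → that]

S => bird S => bird bird S => bird bird bird S => bird bird bird bird S => bird bird bird bird bird S => bird bird bird bird bird bird S => bird bird bird bird bird bird bird S => bird bird bird bird bird bird bird that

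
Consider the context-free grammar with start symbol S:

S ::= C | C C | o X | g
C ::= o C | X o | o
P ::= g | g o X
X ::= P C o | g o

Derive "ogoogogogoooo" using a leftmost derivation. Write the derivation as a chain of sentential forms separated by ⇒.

S ⇒ CC   [S ::= C C]
CC ⇒ oCC   [C ::= o C]
oCC ⇒ oXoC   [C ::= X o]
oXoC ⇒ ogooC   [X ::= g o]
ogooC ⇒ ogooXo   [C ::= X o]
ogooXo ⇒ ogooPCoo   [X ::= P C o]
ogooPCoo ⇒ ogoogoXCoo   [P ::= g o X]
ogoogoXCoo ⇒ ogoogogoCoo   [X ::= g o]
ogoogogoCoo ⇒ ogoogogoXooo   [C ::= X o]
ogoogogoXooo ⇒ ogoogogogoooo   [X ::= g o]

S ⇒ CC ⇒ oCC ⇒ oXoC ⇒ ogooC ⇒ ogooXo ⇒ ogooPCoo ⇒ ogoogoXCoo ⇒ ogoogogoCoo ⇒ ogoogogoXooo ⇒ ogoogogogoooo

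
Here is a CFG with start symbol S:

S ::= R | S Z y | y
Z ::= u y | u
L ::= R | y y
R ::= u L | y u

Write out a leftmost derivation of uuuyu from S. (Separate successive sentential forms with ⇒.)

S ⇒ R   [S ::= R]
R ⇒ uL   [R ::= u L]
uL ⇒ uR   [L ::= R]
uR ⇒ uuL   [R ::= u L]
uuL ⇒ uuR   [L ::= R]
uuR ⇒ uuuL   [R ::= u L]
uuuL ⇒ uuuR   [L ::= R]
uuuR ⇒ uuuyu   [R ::= y u]

S⇒R⇒uL⇒uR⇒uuL⇒uuR⇒uuuL⇒uuuR⇒uuuyu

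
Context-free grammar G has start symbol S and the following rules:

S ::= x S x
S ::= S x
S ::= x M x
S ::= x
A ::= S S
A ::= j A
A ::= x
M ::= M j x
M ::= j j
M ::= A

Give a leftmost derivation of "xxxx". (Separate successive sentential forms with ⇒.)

S ⇒ xSx ⇒ xSxx ⇒ xxxx

S ⇒ xSx   [S ::= x S x]
xSx ⇒ xSxx   [S ::= S x]
xSxx ⇒ xxxx   [S ::= x]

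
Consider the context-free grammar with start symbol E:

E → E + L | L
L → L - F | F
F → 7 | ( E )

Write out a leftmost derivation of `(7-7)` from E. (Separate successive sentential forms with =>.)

E => L => F => (E) => (L) => (L-F) => (F-F) => (7-F) => (7-7)

E => L   [E → L]
L => F   [L → F]
F => (E)   [F → ( E )]
(E) => (L)   [E → L]
(L) => (L-F)   [L → L - F]
(L-F) => (F-F)   [L → F]
(F-F) => (7-F)   [F → 7]
(7-F) => (7-7)   [F → 7]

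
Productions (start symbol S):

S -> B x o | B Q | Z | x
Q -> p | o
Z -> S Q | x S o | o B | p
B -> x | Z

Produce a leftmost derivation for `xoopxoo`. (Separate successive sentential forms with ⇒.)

S ⇒ Z   [S -> Z]
Z ⇒ xSo   [Z -> x S o]
xSo ⇒ xBxoo   [S -> B x o]
xBxoo ⇒ xZxoo   [B -> Z]
xZxoo ⇒ xoBxoo   [Z -> o B]
xoBxoo ⇒ xoZxoo   [B -> Z]
xoZxoo ⇒ xooBxoo   [Z -> o B]
xooBxoo ⇒ xooZxoo   [B -> Z]
xooZxoo ⇒ xoopxoo   [Z -> p]

S⇒Z⇒xSo⇒xBxoo⇒xZxoo⇒xoBxoo⇒xoZxoo⇒xooBxoo⇒xooZxoo⇒xoopxoo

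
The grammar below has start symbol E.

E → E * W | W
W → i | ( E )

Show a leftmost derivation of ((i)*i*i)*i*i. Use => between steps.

E => E*W => E*W*W => W*W*W => (E)*W*W => (E*W)*W*W => (E*W*W)*W*W => (W*W*W)*W*W => ((E)*W*W)*W*W => ((W)*W*W)*W*W => ((i)*W*W)*W*W => ((i)*i*W)*W*W => ((i)*i*i)*W*W => ((i)*i*i)*i*W => ((i)*i*i)*i*i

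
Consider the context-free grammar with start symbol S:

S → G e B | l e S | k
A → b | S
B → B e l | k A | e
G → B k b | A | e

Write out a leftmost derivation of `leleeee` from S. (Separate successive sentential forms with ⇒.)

S ⇒ leS ⇒ leleS ⇒ leleGeB ⇒ leleeeB ⇒ leleeee

S ⇒ leS   [S → l e S]
leS ⇒ leleS   [S → l e S]
leleS ⇒ leleGeB   [S → G e B]
leleGeB ⇒ leleeeB   [G → e]
leleeeB ⇒ leleeee   [B → e]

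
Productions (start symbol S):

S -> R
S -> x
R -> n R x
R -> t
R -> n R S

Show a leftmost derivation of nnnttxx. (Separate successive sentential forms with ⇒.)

S ⇒ R ⇒ nRS ⇒ nnRSS ⇒ nnnRSSS ⇒ nnntSSS ⇒ nnntRSS ⇒ nnnttSS ⇒ nnnttxS ⇒ nnnttxx

S ⇒ R   [S -> R]
R ⇒ nRS   [R -> n R S]
nRS ⇒ nnRSS   [R -> n R S]
nnRSS ⇒ nnnRSSS   [R -> n R S]
nnnRSSS ⇒ nnntSSS   [R -> t]
nnntSSS ⇒ nnntRSS   [S -> R]
nnntRSS ⇒ nnnttSS   [R -> t]
nnnttSS ⇒ nnnttxS   [S -> x]
nnnttxS ⇒ nnnttxx   [S -> x]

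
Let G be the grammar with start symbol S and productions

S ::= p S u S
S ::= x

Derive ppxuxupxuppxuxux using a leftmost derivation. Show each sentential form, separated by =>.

S => pSuS => ppSuSuS => ppxuSuS => ppxuxuS => ppxuxupSuS => ppxuxupxuS => ppxuxupxupSuS => ppxuxupxuppSuSuS => ppxuxupxuppxuSuS => ppxuxupxuppxuxuS => ppxuxupxuppxuxux

S => pSuS   [S ::= p S u S]
pSuS => ppSuSuS   [S ::= p S u S]
ppSuSuS => ppxuSuS   [S ::= x]
ppxuSuS => ppxuxuS   [S ::= x]
ppxuxuS => ppxuxupSuS   [S ::= p S u S]
ppxuxupSuS => ppxuxupxuS   [S ::= x]
ppxuxupxuS => ppxuxupxupSuS   [S ::= p S u S]
ppxuxupxupSuS => ppxuxupxuppSuSuS   [S ::= p S u S]
ppxuxupxuppSuSuS => ppxuxupxuppxuSuS   [S ::= x]
ppxuxupxuppxuSuS => ppxuxupxuppxuxuS   [S ::= x]
ppxuxupxuppxuxuS => ppxuxupxuppxuxux   [S ::= x]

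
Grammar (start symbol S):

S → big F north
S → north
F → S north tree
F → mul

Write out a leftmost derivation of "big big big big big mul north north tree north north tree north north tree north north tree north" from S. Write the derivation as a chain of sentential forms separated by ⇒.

S ⇒ big F north ⇒ big S north tree north ⇒ big big F north north tree north ⇒ big big S north tree north north tree north ⇒ big big big F north north tree north north tree north ⇒ big big big S north tree north north tree north north tree north ⇒ big big big big F north north tree north north tree north north tree north ⇒ big big big big S north tree north north tree north north tree north north tree north ⇒ big big big big big F north north tree north north tree north north tree north north tree north ⇒ big big big big big mul north north tree north north tree north north tree north north tree north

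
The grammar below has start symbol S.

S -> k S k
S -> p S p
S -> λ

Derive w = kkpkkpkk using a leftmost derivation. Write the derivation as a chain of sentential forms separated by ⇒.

S ⇒ kSk   [S -> k S k]
kSk ⇒ kkSkk   [S -> k S k]
kkSkk ⇒ kkpSpkk   [S -> p S p]
kkpSpkk ⇒ kkpkSkpkk   [S -> k S k]
kkpkSkpkk ⇒ kkpkkpkk   [S -> λ]

S ⇒ kSk ⇒ kkSkk ⇒ kkpSpkk ⇒ kkpkSkpkk ⇒ kkpkkpkk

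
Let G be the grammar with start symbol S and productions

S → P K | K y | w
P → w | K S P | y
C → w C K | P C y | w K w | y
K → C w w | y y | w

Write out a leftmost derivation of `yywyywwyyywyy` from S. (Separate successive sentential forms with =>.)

S => PK => KSPK => yySPK => yywPK => yywKSPK => yywyySPK => yywyyPKPK => yywyyKSPKPK => yywyywSPKPK => yywyywwPKPK => yywyywwyKPK => yywyywwyyyPK => yywyywwyyywK => yywyywwyyywyy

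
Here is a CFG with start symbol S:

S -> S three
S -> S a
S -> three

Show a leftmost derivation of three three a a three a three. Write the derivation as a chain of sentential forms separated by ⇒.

S ⇒ S three   [S -> S three]
S three ⇒ S a three   [S -> S a]
S a three ⇒ S three a three   [S -> S three]
S three a three ⇒ S a three a three   [S -> S a]
S a three a three ⇒ S a a three a three   [S -> S a]
S a a three a three ⇒ S three a a three a three   [S -> S three]
S three a a three a three ⇒ three three a a three a three   [S -> three]

S ⇒ S three ⇒ S a three ⇒ S three a three ⇒ S a three a three ⇒ S a a three a three ⇒ S three a a three a three ⇒ three three a a three a three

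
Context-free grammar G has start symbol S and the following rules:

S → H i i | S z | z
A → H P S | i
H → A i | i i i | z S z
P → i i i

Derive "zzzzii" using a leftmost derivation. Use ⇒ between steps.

S ⇒ Hii ⇒ zSzii ⇒ zSzzii ⇒ zzzzii

S ⇒ Hii   [S → H i i]
Hii ⇒ zSzii   [H → z S z]
zSzii ⇒ zSzzii   [S → S z]
zSzzii ⇒ zzzzii   [S → z]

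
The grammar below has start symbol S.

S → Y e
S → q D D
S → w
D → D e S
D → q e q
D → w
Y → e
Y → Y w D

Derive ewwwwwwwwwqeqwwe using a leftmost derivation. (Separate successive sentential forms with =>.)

S=>Ye=>YwDe=>YwDwDe=>YwDwDwDe=>YwDwDwDwDe=>YwDwDwDwDwDe=>YwDwDwDwDwDwDe=>ewDwDwDwDwDwDe=>ewwwDwDwDwDwDe=>ewwwwwDwDwDwDe=>ewwwwwwwDwDwDe=>ewwwwwwwwwDwDe=>ewwwwwwwwwqeqwDe=>ewwwwwwwwwqeqwwe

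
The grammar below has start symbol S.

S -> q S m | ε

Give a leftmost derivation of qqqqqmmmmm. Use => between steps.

S => qSm   [S -> q S m]
qSm => qqSmm   [S -> q S m]
qqSmm => qqqSmmm   [S -> q S m]
qqqSmmm => qqqqSmmmm   [S -> q S m]
qqqqSmmmm => qqqqqSmmmmm   [S -> q S m]
qqqqqSmmmmm => qqqqqmmmmm   [S -> ε]

S => qSm => qqSmm => qqqSmmm => qqqqSmmmm => qqqqqSmmmmm => qqqqqmmmmm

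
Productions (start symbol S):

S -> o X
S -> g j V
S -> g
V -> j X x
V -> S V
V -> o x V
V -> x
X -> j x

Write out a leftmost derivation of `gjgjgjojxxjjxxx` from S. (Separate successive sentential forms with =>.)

S => gjV   [S -> g j V]
gjV => gjSV   [V -> S V]
gjSV => gjgjVV   [S -> g j V]
gjgjVV => gjgjSVV   [V -> S V]
gjgjSVV => gjgjgjVVV   [S -> g j V]
gjgjgjVVV => gjgjgjSVVV   [V -> S V]
gjgjgjSVVV => gjgjgjoXVVV   [S -> o X]
gjgjgjoXVVV => gjgjgjojxVVV   [X -> j x]
gjgjgjojxVVV => gjgjgjojxxVV   [V -> x]
gjgjgjojxxVV => gjgjgjojxxjXxV   [V -> j X x]
gjgjgjojxxjXxV => gjgjgjojxxjjxxV   [X -> j x]
gjgjgjojxxjjxxV => gjgjgjojxxjjxxx   [V -> x]

S => gjV => gjSV => gjgjVV => gjgjSVV => gjgjgjVVV => gjgjgjSVVV => gjgjgjoXVVV => gjgjgjojxVVV => gjgjgjojxxVV => gjgjgjojxxjXxV => gjgjgjojxxjjxxV => gjgjgjojxxjjxxx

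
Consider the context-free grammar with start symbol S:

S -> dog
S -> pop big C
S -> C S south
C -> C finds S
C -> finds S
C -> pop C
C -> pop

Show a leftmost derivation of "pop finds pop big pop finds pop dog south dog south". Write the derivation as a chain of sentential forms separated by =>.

S => C S south => pop C S south => pop finds S S south => pop finds pop big C S south => pop finds pop big pop C S south => pop finds pop big pop finds S S south => pop finds pop big pop finds C S south S south => pop finds pop big pop finds pop S south S south => pop finds pop big pop finds pop dog south S south => pop finds pop big pop finds pop dog south dog south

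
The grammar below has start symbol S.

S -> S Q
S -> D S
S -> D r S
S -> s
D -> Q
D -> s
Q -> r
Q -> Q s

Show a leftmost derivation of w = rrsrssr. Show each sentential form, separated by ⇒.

S ⇒ DS   [S -> D S]
DS ⇒ QS   [D -> Q]
QS ⇒ rS   [Q -> r]
rS ⇒ rSQ   [S -> S Q]
rSQ ⇒ rDrSQ   [S -> D r S]
rDrSQ ⇒ rQrSQ   [D -> Q]
rQrSQ ⇒ rQsrSQ   [Q -> Q s]
rQsrSQ ⇒ rrsrSQ   [Q -> r]
rrsrSQ ⇒ rrsrDSQ   [S -> D S]
rrsrDSQ ⇒ rrsrsSQ   [D -> s]
rrsrsSQ ⇒ rrsrssQ   [S -> s]
rrsrssQ ⇒ rrsrssr   [Q -> r]

S⇒DS⇒QS⇒rS⇒rSQ⇒rDrSQ⇒rQrSQ⇒rQsrSQ⇒rrsrSQ⇒rrsrDSQ⇒rrsrsSQ⇒rrsrssQ⇒rrsrssr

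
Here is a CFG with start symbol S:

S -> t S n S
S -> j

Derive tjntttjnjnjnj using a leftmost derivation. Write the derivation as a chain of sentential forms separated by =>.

S => tSnS   [S -> t S n S]
tSnS => tjnS   [S -> j]
tjnS => tjntSnS   [S -> t S n S]
tjntSnS => tjnttSnSnS   [S -> t S n S]
tjnttSnSnS => tjntttSnSnSnS   [S -> t S n S]
tjntttSnSnSnS => tjntttjnSnSnS   [S -> j]
tjntttjnSnSnS => tjntttjnjnSnS   [S -> j]
tjntttjnjnSnS => tjntttjnjnjnS   [S -> j]
tjntttjnjnjnS => tjntttjnjnjnj   [S -> j]

S=>tSnS=>tjnS=>tjntSnS=>tjnttSnSnS=>tjntttSnSnSnS=>tjntttjnSnSnS=>tjntttjnjnSnS=>tjntttjnjnjnS=>tjntttjnjnjnj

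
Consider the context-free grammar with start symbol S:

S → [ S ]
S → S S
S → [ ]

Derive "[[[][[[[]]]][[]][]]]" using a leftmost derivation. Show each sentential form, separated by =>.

S => [S]   [S → [ S ]]
[S] => [[S]]   [S → [ S ]]
[[S]] => [[SS]]   [S → S S]
[[SS]] => [[[]S]]   [S → [ ]]
[[[]S]] => [[[]SS]]   [S → S S]
[[[]SS]] => [[[]SSS]]   [S → S S]
[[[]SSS]] => [[[][S]SS]]   [S → [ S ]]
[[[][S]SS]] => [[[][[S]]SS]]   [S → [ S ]]
[[[][[S]]SS]] => [[[][[[S]]]SS]]   [S → [ S ]]
[[[][[[S]]]SS]] => [[[][[[[]]]]SS]]   [S → [ ]]
[[[][[[[]]]]SS]] => [[[][[[[]]]][S]S]]   [S → [ S ]]
[[[][[[[]]]][S]S]] => [[[][[[[]]]][[]]S]]   [S → [ ]]
[[[][[[[]]]][[]]S]] => [[[][[[[]]]][[]][]]]   [S → [ ]]

S=>[S]=>[[S]]=>[[SS]]=>[[[]S]]=>[[[]SS]]=>[[[]SSS]]=>[[[][S]SS]]=>[[[][[S]]SS]]=>[[[][[[S]]]SS]]=>[[[][[[[]]]]SS]]=>[[[][[[[]]]][S]S]]=>[[[][[[[]]]][[]]S]]=>[[[][[[[]]]][[]][]]]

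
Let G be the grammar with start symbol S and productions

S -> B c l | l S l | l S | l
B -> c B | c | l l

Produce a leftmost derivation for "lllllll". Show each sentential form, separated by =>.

S => lSl => llSl => lllSl => llllSl => lllllSl => lllllll

S => lSl   [S -> l S l]
lSl => llSl   [S -> l S]
llSl => lllSl   [S -> l S]
lllSl => llllSl   [S -> l S]
llllSl => lllllSl   [S -> l S]
lllllSl => lllllll   [S -> l]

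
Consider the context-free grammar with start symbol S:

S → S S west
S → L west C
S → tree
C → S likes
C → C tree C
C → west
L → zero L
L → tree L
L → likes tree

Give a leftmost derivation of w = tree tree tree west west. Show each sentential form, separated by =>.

S => S S west => tree S west => tree S S west west => tree tree S west west => tree tree tree west west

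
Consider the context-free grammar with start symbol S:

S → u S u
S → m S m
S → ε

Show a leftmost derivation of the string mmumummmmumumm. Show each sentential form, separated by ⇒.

S ⇒ mSm ⇒ mmSmm ⇒ mmuSumm ⇒ mmumSmumm ⇒ mmumuSumumm ⇒ mmumumSmumumm ⇒ mmumummSmmumumm ⇒ mmumummmmumumm

S ⇒ mSm   [S → m S m]
mSm ⇒ mmSmm   [S → m S m]
mmSmm ⇒ mmuSumm   [S → u S u]
mmuSumm ⇒ mmumSmumm   [S → m S m]
mmumSmumm ⇒ mmumuSumumm   [S → u S u]
mmumuSumumm ⇒ mmumumSmumumm   [S → m S m]
mmumumSmumumm ⇒ mmumummSmmumumm   [S → m S m]
mmumummSmmumumm ⇒ mmumummmmumumm   [S → ε]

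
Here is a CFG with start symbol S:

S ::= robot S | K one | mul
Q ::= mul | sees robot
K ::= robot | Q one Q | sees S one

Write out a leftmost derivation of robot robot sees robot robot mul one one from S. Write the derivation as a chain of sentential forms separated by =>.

S => robot S   [S ::= robot S]
robot S => robot robot S   [S ::= robot S]
robot robot S => robot robot K one   [S ::= K one]
robot robot K one => robot robot sees S one one   [K ::= sees S one]
robot robot sees S one one => robot robot sees robot S one one   [S ::= robot S]
robot robot sees robot S one one => robot robot sees robot robot S one one   [S ::= robot S]
robot robot sees robot robot S one one => robot robot sees robot robot mul one one   [S ::= mul]

S => robot S => robot robot S => robot robot K one => robot robot sees S one one => robot robot sees robot S one one => robot robot sees robot robot S one one => robot robot sees robot robot mul one one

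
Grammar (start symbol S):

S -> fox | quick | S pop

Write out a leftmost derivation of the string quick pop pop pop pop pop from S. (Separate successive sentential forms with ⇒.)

S ⇒ S pop ⇒ S pop pop ⇒ S pop pop pop ⇒ S pop pop pop pop ⇒ S pop pop pop pop pop ⇒ quick pop pop pop pop pop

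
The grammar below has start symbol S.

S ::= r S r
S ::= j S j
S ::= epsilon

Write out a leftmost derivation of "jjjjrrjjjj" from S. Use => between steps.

S => jSj   [S ::= j S j]
jSj => jjSjj   [S ::= j S j]
jjSjj => jjjSjjj   [S ::= j S j]
jjjSjjj => jjjjSjjjj   [S ::= j S j]
jjjjSjjjj => jjjjrSrjjjj   [S ::= r S r]
jjjjrSrjjjj => jjjjrrjjjj   [S ::= epsilon]

S => jSj => jjSjj => jjjSjjj => jjjjSjjjj => jjjjrSrjjjj => jjjjrrjjjj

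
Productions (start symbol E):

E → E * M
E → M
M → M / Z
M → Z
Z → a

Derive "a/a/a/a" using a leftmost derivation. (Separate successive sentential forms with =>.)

E => M => M/Z => M/Z/Z => M/Z/Z/Z => Z/Z/Z/Z => a/Z/Z/Z => a/a/Z/Z => a/a/a/Z => a/a/a/a

E => M   [E → M]
M => M/Z   [M → M / Z]
M/Z => M/Z/Z   [M → M / Z]
M/Z/Z => M/Z/Z/Z   [M → M / Z]
M/Z/Z/Z => Z/Z/Z/Z   [M → Z]
Z/Z/Z/Z => a/Z/Z/Z   [Z → a]
a/Z/Z/Z => a/a/Z/Z   [Z → a]
a/a/Z/Z => a/a/a/Z   [Z → a]
a/a/a/Z => a/a/a/a   [Z → a]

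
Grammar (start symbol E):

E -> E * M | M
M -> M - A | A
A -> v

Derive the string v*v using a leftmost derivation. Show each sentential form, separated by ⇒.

E ⇒ E*M   [E -> E * M]
E*M ⇒ M*M   [E -> M]
M*M ⇒ A*M   [M -> A]
A*M ⇒ v*M   [A -> v]
v*M ⇒ v*A   [M -> A]
v*A ⇒ v*v   [A -> v]

E⇒E*M⇒M*M⇒A*M⇒v*M⇒v*A⇒v*v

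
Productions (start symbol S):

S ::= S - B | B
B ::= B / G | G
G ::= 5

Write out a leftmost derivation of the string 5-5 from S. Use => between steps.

S => S-B   [S ::= S - B]
S-B => B-B   [S ::= B]
B-B => G-B   [B ::= G]
G-B => 5-B   [G ::= 5]
5-B => 5-G   [B ::= G]
5-G => 5-5   [G ::= 5]

S=>S-B=>B-B=>G-B=>5-B=>5-G=>5-5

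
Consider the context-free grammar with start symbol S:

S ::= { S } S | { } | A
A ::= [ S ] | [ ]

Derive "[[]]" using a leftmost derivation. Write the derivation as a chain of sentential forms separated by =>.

S => A => [S] => [A] => [[]]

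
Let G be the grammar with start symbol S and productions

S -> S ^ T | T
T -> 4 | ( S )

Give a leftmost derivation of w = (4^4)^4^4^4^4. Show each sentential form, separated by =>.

S => S^T   [S -> S ^ T]
S^T => S^T^T   [S -> S ^ T]
S^T^T => S^T^T^T   [S -> S ^ T]
S^T^T^T => S^T^T^T^T   [S -> S ^ T]
S^T^T^T^T => T^T^T^T^T   [S -> T]
T^T^T^T^T => (S)^T^T^T^T   [T -> ( S )]
(S)^T^T^T^T => (S^T)^T^T^T^T   [S -> S ^ T]
(S^T)^T^T^T^T => (T^T)^T^T^T^T   [S -> T]
(T^T)^T^T^T^T => (4^T)^T^T^T^T   [T -> 4]
(4^T)^T^T^T^T => (4^4)^T^T^T^T   [T -> 4]
(4^4)^T^T^T^T => (4^4)^4^T^T^T   [T -> 4]
(4^4)^4^T^T^T => (4^4)^4^4^T^T   [T -> 4]
(4^4)^4^4^T^T => (4^4)^4^4^4^T   [T -> 4]
(4^4)^4^4^4^T => (4^4)^4^4^4^4   [T -> 4]

S => S^T => S^T^T => S^T^T^T => S^T^T^T^T => T^T^T^T^T => (S)^T^T^T^T => (S^T)^T^T^T^T => (T^T)^T^T^T^T => (4^T)^T^T^T^T => (4^4)^T^T^T^T => (4^4)^4^T^T^T => (4^4)^4^4^T^T => (4^4)^4^4^4^T => (4^4)^4^4^4^4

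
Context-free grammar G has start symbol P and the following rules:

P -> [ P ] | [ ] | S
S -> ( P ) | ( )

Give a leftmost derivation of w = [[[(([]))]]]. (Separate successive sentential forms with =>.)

P => [P] => [[P]] => [[[P]]] => [[[S]]] => [[[(P)]]] => [[[(S)]]] => [[[((P))]]] => [[[(([]))]]]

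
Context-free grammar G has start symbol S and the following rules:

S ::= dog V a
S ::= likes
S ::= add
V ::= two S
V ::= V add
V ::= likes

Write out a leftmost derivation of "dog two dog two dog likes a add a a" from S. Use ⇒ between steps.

S ⇒ dog V a ⇒ dog two S a ⇒ dog two dog V a a ⇒ dog two dog V add a a ⇒ dog two dog two S add a a ⇒ dog two dog two dog V a add a a ⇒ dog two dog two dog likes a add a a

S ⇒ dog V a   [S ::= dog V a]
dog V a ⇒ dog two S a   [V ::= two S]
dog two S a ⇒ dog two dog V a a   [S ::= dog V a]
dog two dog V a a ⇒ dog two dog V add a a   [V ::= V add]
dog two dog V add a a ⇒ dog two dog two S add a a   [V ::= two S]
dog two dog two S add a a ⇒ dog two dog two dog V a add a a   [S ::= dog V a]
dog two dog two dog V a add a a ⇒ dog two dog two dog likes a add a a   [V ::= likes]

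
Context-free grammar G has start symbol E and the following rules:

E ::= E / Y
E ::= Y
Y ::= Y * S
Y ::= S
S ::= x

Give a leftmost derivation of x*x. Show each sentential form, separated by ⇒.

E ⇒ Y   [E ::= Y]
Y ⇒ Y*S   [Y ::= Y * S]
Y*S ⇒ S*S   [Y ::= S]
S*S ⇒ x*S   [S ::= x]
x*S ⇒ x*x   [S ::= x]

E ⇒ Y ⇒ Y*S ⇒ S*S ⇒ x*S ⇒ x*x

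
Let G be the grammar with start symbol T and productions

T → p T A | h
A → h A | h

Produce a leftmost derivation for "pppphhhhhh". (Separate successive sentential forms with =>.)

T => pTA => ppTAA => pppTAAA => ppppTAAAA => pppphAAAA => pppphhAAA => pppphhhAAA => pppphhhhAA => pppphhhhhA => pppphhhhhh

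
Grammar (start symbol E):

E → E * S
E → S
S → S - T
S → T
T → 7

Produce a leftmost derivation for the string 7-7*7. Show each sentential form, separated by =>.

E => E*S => S*S => S-T*S => T-T*S => 7-T*S => 7-7*S => 7-7*T => 7-7*7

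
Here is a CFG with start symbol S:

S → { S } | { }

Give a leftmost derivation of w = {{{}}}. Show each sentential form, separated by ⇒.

S⇒{S}⇒{{S}}⇒{{{}}}

S ⇒ {S}   [S → { S }]
{S} ⇒ {{S}}   [S → { S }]
{{S}} ⇒ {{{}}}   [S → { }]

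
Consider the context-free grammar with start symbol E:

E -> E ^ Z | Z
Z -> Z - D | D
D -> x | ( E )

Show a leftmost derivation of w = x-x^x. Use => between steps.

E => E^Z => Z^Z => Z-D^Z => D-D^Z => x-D^Z => x-x^Z => x-x^D => x-x^x

E => E^Z   [E -> E ^ Z]
E^Z => Z^Z   [E -> Z]
Z^Z => Z-D^Z   [Z -> Z - D]
Z-D^Z => D-D^Z   [Z -> D]
D-D^Z => x-D^Z   [D -> x]
x-D^Z => x-x^Z   [D -> x]
x-x^Z => x-x^D   [Z -> D]
x-x^D => x-x^x   [D -> x]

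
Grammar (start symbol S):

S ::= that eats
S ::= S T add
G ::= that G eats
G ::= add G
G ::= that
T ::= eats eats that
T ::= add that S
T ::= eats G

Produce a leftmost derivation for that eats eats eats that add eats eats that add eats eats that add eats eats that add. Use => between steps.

S => S T add   [S ::= S T add]
S T add => S T add T add   [S ::= S T add]
S T add T add => S T add T add T add   [S ::= S T add]
S T add T add T add => S T add T add T add T add   [S ::= S T add]
S T add T add T add T add => that eats T add T add T add T add   [S ::= that eats]
that eats T add T add T add T add => that eats eats eats that add T add T add T add   [T ::= eats eats that]
that eats eats eats that add T add T add T add => that eats eats eats that add eats eats that add T add T add   [T ::= eats eats that]
that eats eats eats that add eats eats that add T add T add => that eats eats eats that add eats eats that add eats eats that add T add   [T ::= eats eats that]
that eats eats eats that add eats eats that add eats eats that add T add => that eats eats eats that add eats eats that add eats eats that add eats eats that add   [T ::= eats eats that]

S => S T add => S T add T add => S T add T add T add => S T add T add T add T add => that eats T add T add T add T add => that eats eats eats that add T add T add T add => that eats eats eats that add eats eats that add T add T add => that eats eats eats that add eats eats that add eats eats that add T add => that eats eats eats that add eats eats that add eats eats that add eats eats that add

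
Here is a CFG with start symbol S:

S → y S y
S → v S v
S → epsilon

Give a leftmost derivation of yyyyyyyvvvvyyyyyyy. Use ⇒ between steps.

S⇒ySy⇒yySyy⇒yyySyyy⇒yyyySyyyy⇒yyyyySyyyyy⇒yyyyyySyyyyyy⇒yyyyyyySyyyyyyy⇒yyyyyyyvSvyyyyyyy⇒yyyyyyyvvSvvyyyyyyy⇒yyyyyyyvvvvyyyyyyy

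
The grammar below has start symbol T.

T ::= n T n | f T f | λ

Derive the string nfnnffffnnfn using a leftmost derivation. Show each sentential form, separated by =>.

T => nTn   [T ::= n T n]
nTn => nfTfn   [T ::= f T f]
nfTfn => nfnTnfn   [T ::= n T n]
nfnTnfn => nfnnTnnfn   [T ::= n T n]
nfnnTnnfn => nfnnfTfnnfn   [T ::= f T f]
nfnnfTfnnfn => nfnnffTffnnfn   [T ::= f T f]
nfnnffTffnnfn => nfnnffffnnfn   [T ::= λ]

T=>nTn=>nfTfn=>nfnTnfn=>nfnnTnnfn=>nfnnfTfnnfn=>nfnnffTffnnfn=>nfnnffffnnfn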